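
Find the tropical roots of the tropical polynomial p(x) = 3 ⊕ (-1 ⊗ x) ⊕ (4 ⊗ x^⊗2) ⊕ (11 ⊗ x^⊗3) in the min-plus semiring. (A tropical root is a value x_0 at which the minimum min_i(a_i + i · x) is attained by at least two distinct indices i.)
Roots: {-7, -5, 4}

Each tropical root is a break point of the lower envelope of the lines y = a_i + i · x (there are 4 lines, with slopes 0, 1, ..., 3). Only the lines that attain the minimum somewhere contribute to roots; other lines are dominated. Here the surviving (envelope) indices are i = 3, i = 2, i = 1, i = 0.
Intersections between consecutive envelope lines give the roots: for adjacent envelope indices i < j the intersection is x = (a_i − a_j) / (j − i). Reading off the sorted break points: {-7, -5, 4}.
Verification: at each break x_0, at least two indices attain the minimum of min_i(a_i + i · x_0).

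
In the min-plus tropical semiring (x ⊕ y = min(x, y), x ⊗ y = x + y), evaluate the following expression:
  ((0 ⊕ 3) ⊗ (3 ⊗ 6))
((0 ⊕ 3) ⊗ (3 ⊗ 6)) = 9

Expand innermost to outermost. Recall ⊕ takes the minimum of its arguments and ⊗ takes their sum. Working out the expression ((0 ⊕ 3) ⊗ (3 ⊗ 6)) gives 9.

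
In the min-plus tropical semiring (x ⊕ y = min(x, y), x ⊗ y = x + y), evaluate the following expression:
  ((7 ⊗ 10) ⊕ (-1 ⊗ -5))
((7 ⊗ 10) ⊕ (-1 ⊗ -5)) = -6

Expand innermost to outermost. Recall ⊕ takes the minimum of its arguments and ⊗ takes their sum. Working out the expression ((7 ⊗ 10) ⊕ (-1 ⊗ -5)) gives -6.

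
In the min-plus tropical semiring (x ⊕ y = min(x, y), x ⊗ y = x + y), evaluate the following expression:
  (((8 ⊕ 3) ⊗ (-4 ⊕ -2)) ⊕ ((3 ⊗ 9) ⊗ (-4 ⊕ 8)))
(((8 ⊕ 3) ⊗ (-4 ⊕ -2)) ⊕ ((3 ⊗ 9) ⊗ (-4 ⊕ 8))) = -1

Expand innermost to outermost. Recall ⊕ takes the minimum of its arguments and ⊗ takes their sum. Working out the expression (((8 ⊕ 3) ⊗ (-4 ⊕ -2)) ⊕ ((3 ⊗ 9) ⊗ (-4 ⊕ 8))) gives -1.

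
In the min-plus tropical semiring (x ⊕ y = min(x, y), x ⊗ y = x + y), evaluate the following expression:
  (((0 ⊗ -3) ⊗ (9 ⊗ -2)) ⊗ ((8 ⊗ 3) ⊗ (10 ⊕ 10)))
(((0 ⊗ -3) ⊗ (9 ⊗ -2)) ⊗ ((8 ⊗ 3) ⊗ (10 ⊕ 10))) = 25

Expand innermost to outermost. Recall ⊕ takes the minimum of its arguments and ⊗ takes their sum. Working out the expression (((0 ⊗ -3) ⊗ (9 ⊗ -2)) ⊗ ((8 ⊗ 3) ⊗ (10 ⊕ 10))) gives 25.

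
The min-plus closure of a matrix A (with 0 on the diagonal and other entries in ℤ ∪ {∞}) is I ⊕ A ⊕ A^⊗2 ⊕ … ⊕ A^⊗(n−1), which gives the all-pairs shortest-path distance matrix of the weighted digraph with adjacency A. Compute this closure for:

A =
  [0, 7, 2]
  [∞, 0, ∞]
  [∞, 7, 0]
Closure =
  [0, 7, 2]
  [∞, 0, ∞]
  [∞, 7, 0]

This is the Floyd-Warshall all-pairs shortest-path computation. For each intermediate vertex k = 0, 1, …, 2, update dist[i][j] ← min(dist[i][j], dist[i][k] + dist[k][j]). The final matrix gives, for each (i, j), the minimum total weight of any directed path from i to j (possibly empty when i = j).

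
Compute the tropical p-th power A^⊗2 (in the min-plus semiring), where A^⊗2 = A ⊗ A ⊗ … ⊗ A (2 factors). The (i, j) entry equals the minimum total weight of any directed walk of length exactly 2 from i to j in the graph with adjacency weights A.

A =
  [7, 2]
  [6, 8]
A^⊗2 =
  [8, 9]
  [13, 8]

Each entry (A^⊗2)_ij equals the minimum over all length-2 walks i = v_0 → v_1 → … → v_2 = j of Σ_t A[v_t][v_{t+1}]. For example, for (i, j) = (0, 1) we minimise over 2 possible intermediate vertex sequences; the minimum is 9, attained along the walk 0 → 0 → 1.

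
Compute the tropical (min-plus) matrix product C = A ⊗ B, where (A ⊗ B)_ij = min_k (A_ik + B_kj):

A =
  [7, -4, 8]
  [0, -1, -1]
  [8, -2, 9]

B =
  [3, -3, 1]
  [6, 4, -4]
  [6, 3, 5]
A ⊗ B =
  [2, 0, -8]
  [3, -3, -5]
  [4, 2, -6]

Apply the min-plus product entry-by-entry:
  C[0][0] = min over k of (A[0][0] + B[0][0] = 7 + 3 = 10, A[0][1] + B[1][0] = -4 + 6 = 2, A[0][2] + B[2][0] = 8 + 6 = 14) = 2 (attained at k = 1)
  C[0][1] = min over k of (A[0][0] + B[0][1] = 7 + -3 = 4, A[0][1] + B[1][1] = -4 + 4 = 0, A[0][2] + B[2][1] = 8 + 3 = 11) = 0 (attained at k = 1)
  C[0][2] = min over k of (A[0][0] + B[0][2] = 7 + 1 = 8, A[0][1] + B[1][2] = -4 + -4 = -8, A[0][2] + B[2][2] = 8 + 5 = 13) = -8 (attained at k = 1)
  C[1][0] = min over k of (A[1][0] + B[0][0] = 0 + 3 = 3, A[1][1] + B[1][0] = -1 + 6 = 5, A[1][2] + B[2][0] = -1 + 6 = 5) = 3 (attained at k = 0)
  C[1][1] = min over k of (A[1][0] + B[0][1] = 0 + -3 = -3, A[1][1] + B[1][1] = -1 + 4 = 3, A[1][2] + B[2][1] = -1 + 3 = 2) = -3 (attained at k = 0)
  C[1][2] = min over k of (A[1][0] + B[0][2] = 0 + 1 = 1, A[1][1] + B[1][2] = -1 + -4 = -5, A[1][2] + B[2][2] = -1 + 5 = 4) = -5 (attained at k = 1)
  C[2][0] = min over k of (A[2][0] + B[0][0] = 8 + 3 = 11, A[2][1] + B[1][0] = -2 + 6 = 4, A[2][2] + B[2][0] = 9 + 6 = 15) = 4 (attained at k = 1)
  C[2][1] = min over k of (A[2][0] + B[0][1] = 8 + -3 = 5, A[2][1] + B[1][1] = -2 + 4 = 2, A[2][2] + B[2][1] = 9 + 3 = 12) = 2 (attained at k = 1)
  C[2][2] = min over k of (A[2][0] + B[0][2] = 8 + 1 = 9, A[2][1] + B[1][2] = -2 + -4 = -6, A[2][2] + B[2][2] = 9 + 5 = 14) = -6 (attained at k = 1)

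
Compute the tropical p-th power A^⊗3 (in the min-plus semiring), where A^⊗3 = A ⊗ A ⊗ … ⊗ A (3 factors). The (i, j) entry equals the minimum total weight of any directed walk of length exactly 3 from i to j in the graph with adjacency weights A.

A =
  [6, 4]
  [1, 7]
A^⊗3 =
  [11, 9]
  [6, 11]

Each entry (A^⊗3)_ij equals the minimum over all length-3 walks i = v_0 → v_1 → … → v_3 = j of Σ_t A[v_t][v_{t+1}]. For example, for (i, j) = (0, 1) we minimise over 4 possible intermediate vertex sequences; the minimum is 9, attained along the walk 0 → 1 → 0 → 1.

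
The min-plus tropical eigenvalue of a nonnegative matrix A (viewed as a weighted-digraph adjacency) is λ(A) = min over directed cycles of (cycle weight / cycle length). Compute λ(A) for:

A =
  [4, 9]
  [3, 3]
λ(A) = 3

Enumerate directed cycles and compute their means (weight / length). Sample:
  cycle 0 → 0: weight = 4, length = 1, mean = 4/1 ≈ 4.000
  cycle 1 → 1: weight = 3, length = 1, mean = 3/1 ≈ 3.000
  cycle 0 → 1 → 0: weight = 12, length = 2, mean = 12/2 ≈ 6.000
  cycle 1 → 0 → 1: weight = 12, length = 2, mean = 12/2 ≈ 6.000
Minimum mean = 3.000, attained e.g. along the cycle 1 → 1 with weight 3 and length 1. So λ(A) = 3/1 = 3.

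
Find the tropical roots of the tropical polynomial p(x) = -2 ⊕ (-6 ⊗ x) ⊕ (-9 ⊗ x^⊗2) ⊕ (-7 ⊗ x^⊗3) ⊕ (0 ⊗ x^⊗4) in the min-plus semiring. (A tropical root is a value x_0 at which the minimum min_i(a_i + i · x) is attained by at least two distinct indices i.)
Roots: {-7, -2, 3, 4}

Each tropical root is a break point of the lower envelope of the lines y = a_i + i · x (there are 5 lines, with slopes 0, 1, ..., 4). Only the lines that attain the minimum somewhere contribute to roots; other lines are dominated. Here the surviving (envelope) indices are i = 4, i = 3, i = 2, i = 1, i = 0.
Intersections between consecutive envelope lines give the roots: for adjacent envelope indices i < j the intersection is x = (a_i − a_j) / (j − i). Reading off the sorted break points: {-7, -2, 3, 4}.
Verification: at each break x_0, at least two indices attain the minimum of min_i(a_i + i · x_0).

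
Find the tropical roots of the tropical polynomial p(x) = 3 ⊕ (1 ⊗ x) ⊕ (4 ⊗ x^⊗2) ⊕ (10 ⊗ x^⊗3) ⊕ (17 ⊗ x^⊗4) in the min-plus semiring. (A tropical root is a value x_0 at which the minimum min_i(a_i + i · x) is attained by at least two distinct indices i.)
Roots: {-7, -6, -3, 2}

Each tropical root is a break point of the lower envelope of the lines y = a_i + i · x (there are 5 lines, with slopes 0, 1, ..., 4). Only the lines that attain the minimum somewhere contribute to roots; other lines are dominated. Here the surviving (envelope) indices are i = 4, i = 3, i = 2, i = 1, i = 0.
Intersections between consecutive envelope lines give the roots: for adjacent envelope indices i < j the intersection is x = (a_i − a_j) / (j − i). Reading off the sorted break points: {-7, -6, -3, 2}.
Verification: at each break x_0, at least two indices attain the minimum of min_i(a_i + i · x_0).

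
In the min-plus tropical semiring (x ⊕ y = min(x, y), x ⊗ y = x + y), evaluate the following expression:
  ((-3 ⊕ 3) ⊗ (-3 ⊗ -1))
((-3 ⊕ 3) ⊗ (-3 ⊗ -1)) = -7

Expand innermost to outermost. Recall ⊕ takes the minimum of its arguments and ⊗ takes their sum. Working out the expression ((-3 ⊕ 3) ⊗ (-3 ⊗ -1)) gives -7.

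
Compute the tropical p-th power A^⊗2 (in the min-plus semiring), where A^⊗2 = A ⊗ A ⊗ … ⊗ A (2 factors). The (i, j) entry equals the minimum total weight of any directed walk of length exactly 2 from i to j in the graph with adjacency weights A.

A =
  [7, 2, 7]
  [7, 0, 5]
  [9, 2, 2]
A^⊗2 =
  [9, 2, 7]
  [7, 0, 5]
  [9, 2, 4]

Each entry (A^⊗2)_ij equals the minimum over all length-2 walks i = v_0 → v_1 → … → v_2 = j of Σ_t A[v_t][v_{t+1}]. For example, for (i, j) = (0, 2) we minimise over 3 possible intermediate vertex sequences; the minimum is 7, attained along the walk 0 → 1 → 2.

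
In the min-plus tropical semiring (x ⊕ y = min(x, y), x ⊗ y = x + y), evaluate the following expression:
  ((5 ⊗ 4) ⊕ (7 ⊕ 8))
((5 ⊗ 4) ⊕ (7 ⊕ 8)) = 7

Expand innermost to outermost. Recall ⊕ takes the minimum of its arguments and ⊗ takes their sum. Working out the expression ((5 ⊗ 4) ⊕ (7 ⊕ 8)) gives 7.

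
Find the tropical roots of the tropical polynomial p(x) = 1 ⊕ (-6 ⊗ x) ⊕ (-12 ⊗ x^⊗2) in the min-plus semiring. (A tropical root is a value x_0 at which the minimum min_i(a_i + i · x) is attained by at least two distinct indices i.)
Roots: {6, 7}

Each tropical root is a break point of the lower envelope of the lines y = a_i + i · x (there are 3 lines, with slopes 0, 1, ..., 2). Only the lines that attain the minimum somewhere contribute to roots; other lines are dominated. Here the surviving (envelope) indices are i = 2, i = 1, i = 0.
Intersections between consecutive envelope lines give the roots: for adjacent envelope indices i < j the intersection is x = (a_i − a_j) / (j − i). Reading off the sorted break points: {6, 7}.
Verification: at each break x_0, at least two indices attain the minimum of min_i(a_i + i · x_0).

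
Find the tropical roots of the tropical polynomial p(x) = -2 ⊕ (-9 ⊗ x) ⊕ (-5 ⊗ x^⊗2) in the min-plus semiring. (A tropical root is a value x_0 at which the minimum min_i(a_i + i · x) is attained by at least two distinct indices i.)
Roots: {-4, 7}

Each tropical root is a break point of the lower envelope of the lines y = a_i + i · x (there are 3 lines, with slopes 0, 1, ..., 2). Only the lines that attain the minimum somewhere contribute to roots; other lines are dominated. Here the surviving (envelope) indices are i = 2, i = 1, i = 0.
Intersections between consecutive envelope lines give the roots: for adjacent envelope indices i < j the intersection is x = (a_i − a_j) / (j − i). Reading off the sorted break points: {-4, 7}.
Verification: at each break x_0, at least two indices attain the minimum of min_i(a_i + i · x_0).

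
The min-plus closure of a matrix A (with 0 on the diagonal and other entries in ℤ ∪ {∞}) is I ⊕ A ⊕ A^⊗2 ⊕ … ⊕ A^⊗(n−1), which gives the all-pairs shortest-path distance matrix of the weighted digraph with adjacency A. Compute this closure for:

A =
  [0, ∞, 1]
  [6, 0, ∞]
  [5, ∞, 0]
Closure =
  [0, ∞, 1]
  [6, 0, 7]
  [5, ∞, 0]

This is the Floyd-Warshall all-pairs shortest-path computation. For each intermediate vertex k = 0, 1, …, 2, update dist[i][j] ← min(dist[i][j], dist[i][k] + dist[k][j]). The final matrix gives, for each (i, j), the minimum total weight of any directed path from i to j (possibly empty when i = j).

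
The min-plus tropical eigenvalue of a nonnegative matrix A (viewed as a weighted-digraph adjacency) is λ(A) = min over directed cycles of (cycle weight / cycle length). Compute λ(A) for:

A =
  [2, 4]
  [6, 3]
λ(A) = 2

Enumerate directed cycles and compute their means (weight / length). Sample:
  cycle 0 → 0: weight = 2, length = 1, mean = 2/1 ≈ 2.000
  cycle 1 → 1: weight = 3, length = 1, mean = 3/1 ≈ 3.000
  cycle 0 → 1 → 0: weight = 10, length = 2, mean = 10/2 ≈ 5.000
  cycle 1 → 0 → 1: weight = 10, length = 2, mean = 10/2 ≈ 5.000
Minimum mean = 2.000, attained e.g. along the cycle 0 → 0 with weight 2 and length 1. So λ(A) = 2/1 = 2.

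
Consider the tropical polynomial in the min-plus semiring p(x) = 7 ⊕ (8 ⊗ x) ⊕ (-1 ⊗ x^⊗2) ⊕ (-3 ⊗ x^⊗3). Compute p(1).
p(1) = 0

A tropical monomial a ⊗ x^⊗i evaluates to a + i · x. Evaluating each term at x = 1:
  Term 0 contributes 7 + 0 · 1 = 7
  Term 1 contributes 8 + 1 · 1 = 9
  Term 2 contributes -1 + 2 · 1 = 1
  Term 3 contributes -3 + 3 · 1 = 0
p(1) = ⊕ of these = min[7, 9, 1, 0] = 0.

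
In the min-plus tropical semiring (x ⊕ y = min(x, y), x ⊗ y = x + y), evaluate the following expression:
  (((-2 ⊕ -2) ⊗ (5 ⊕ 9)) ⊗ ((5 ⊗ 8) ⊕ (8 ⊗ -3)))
(((-2 ⊕ -2) ⊗ (5 ⊕ 9)) ⊗ ((5 ⊗ 8) ⊕ (8 ⊗ -3))) = 8

Expand innermost to outermost. Recall ⊕ takes the minimum of its arguments and ⊗ takes their sum. Working out the expression (((-2 ⊕ -2) ⊗ (5 ⊕ 9)) ⊗ ((5 ⊗ 8) ⊕ (8 ⊗ -3))) gives 8.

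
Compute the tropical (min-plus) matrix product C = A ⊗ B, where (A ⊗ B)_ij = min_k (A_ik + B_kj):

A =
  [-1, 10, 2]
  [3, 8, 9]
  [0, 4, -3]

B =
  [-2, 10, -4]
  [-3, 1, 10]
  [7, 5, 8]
A ⊗ B =
  [-3, 7, -5]
  [1, 9, -1]
  [-2, 2, -4]

Apply the min-plus product entry-by-entry:
  C[0][0] = min over k of (A[0][0] + B[0][0] = -1 + -2 = -3, A[0][1] + B[1][0] = 10 + -3 = 7, A[0][2] + B[2][0] = 2 + 7 = 9) = -3 (attained at k = 0)
  C[0][1] = min over k of (A[0][0] + B[0][1] = -1 + 10 = 9, A[0][1] + B[1][1] = 10 + 1 = 11, A[0][2] + B[2][1] = 2 + 5 = 7) = 7 (attained at k = 2)
  C[0][2] = min over k of (A[0][0] + B[0][2] = -1 + -4 = -5, A[0][1] + B[1][2] = 10 + 10 = 20, A[0][2] + B[2][2] = 2 + 8 = 10) = -5 (attained at k = 0)
  C[1][0] = min over k of (A[1][0] + B[0][0] = 3 + -2 = 1, A[1][1] + B[1][0] = 8 + -3 = 5, A[1][2] + B[2][0] = 9 + 7 = 16) = 1 (attained at k = 0)
  C[1][1] = min over k of (A[1][0] + B[0][1] = 3 + 10 = 13, A[1][1] + B[1][1] = 8 + 1 = 9, A[1][2] + B[2][1] = 9 + 5 = 14) = 9 (attained at k = 1)
  C[1][2] = min over k of (A[1][0] + B[0][2] = 3 + -4 = -1, A[1][1] + B[1][2] = 8 + 10 = 18, A[1][2] + B[2][2] = 9 + 8 = 17) = -1 (attained at k = 0)
  C[2][0] = min over k of (A[2][0] + B[0][0] = 0 + -2 = -2, A[2][1] + B[1][0] = 4 + -3 = 1, A[2][2] + B[2][0] = -3 + 7 = 4) = -2 (attained at k = 0)
  C[2][1] = min over k of (A[2][0] + B[0][1] = 0 + 10 = 10, A[2][1] + B[1][1] = 4 + 1 = 5, A[2][2] + B[2][1] = -3 + 5 = 2) = 2 (attained at k = 2)
  C[2][2] = min over k of (A[2][0] + B[0][2] = 0 + -4 = -4, A[2][1] + B[1][2] = 4 + 10 = 14, A[2][2] + B[2][2] = -3 + 8 = 5) = -4 (attained at k = 0)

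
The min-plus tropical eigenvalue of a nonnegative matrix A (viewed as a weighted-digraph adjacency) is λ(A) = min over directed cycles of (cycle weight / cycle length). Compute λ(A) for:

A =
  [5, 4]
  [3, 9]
λ(A) = 7/2

Enumerate directed cycles and compute their means (weight / length). Sample:
  cycle 0 → 0: weight = 5, length = 1, mean = 5/1 ≈ 5.000
  cycle 1 → 1: weight = 9, length = 1, mean = 9/1 ≈ 9.000
  cycle 0 → 1 → 0: weight = 7, length = 2, mean = 7/2 ≈ 3.500
  cycle 1 → 0 → 1: weight = 7, length = 2, mean = 7/2 ≈ 3.500
Minimum mean = 3.500, attained e.g. along the cycle 0 → 1 → 0 with weight 7 and length 2. So λ(A) = 7/2 = 7/2.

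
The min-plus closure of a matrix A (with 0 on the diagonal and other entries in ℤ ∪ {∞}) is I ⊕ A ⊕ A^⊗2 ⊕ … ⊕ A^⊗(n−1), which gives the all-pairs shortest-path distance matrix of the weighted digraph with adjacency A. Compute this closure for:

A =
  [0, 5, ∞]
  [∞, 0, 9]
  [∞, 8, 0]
Closure =
  [0, 5, 14]
  [∞, 0, 9]
  [∞, 8, 0]

This is the Floyd-Warshall all-pairs shortest-path computation. For each intermediate vertex k = 0, 1, …, 2, update dist[i][j] ← min(dist[i][j], dist[i][k] + dist[k][j]). The final matrix gives, for each (i, j), the minimum total weight of any directed path from i to j (possibly empty when i = j).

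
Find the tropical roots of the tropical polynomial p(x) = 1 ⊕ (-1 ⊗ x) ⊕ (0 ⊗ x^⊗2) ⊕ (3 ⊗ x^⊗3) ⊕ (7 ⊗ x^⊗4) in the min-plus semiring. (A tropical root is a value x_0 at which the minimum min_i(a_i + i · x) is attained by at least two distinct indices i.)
Roots: {-4, -3, -1, 2}

Each tropical root is a break point of the lower envelope of the lines y = a_i + i · x (there are 5 lines, with slopes 0, 1, ..., 4). Only the lines that attain the minimum somewhere contribute to roots; other lines are dominated. Here the surviving (envelope) indices are i = 4, i = 3, i = 2, i = 1, i = 0.
Intersections between consecutive envelope lines give the roots: for adjacent envelope indices i < j the intersection is x = (a_i − a_j) / (j − i). Reading off the sorted break points: {-4, -3, -1, 2}.
Verification: at each break x_0, at least two indices attain the minimum of min_i(a_i + i · x_0).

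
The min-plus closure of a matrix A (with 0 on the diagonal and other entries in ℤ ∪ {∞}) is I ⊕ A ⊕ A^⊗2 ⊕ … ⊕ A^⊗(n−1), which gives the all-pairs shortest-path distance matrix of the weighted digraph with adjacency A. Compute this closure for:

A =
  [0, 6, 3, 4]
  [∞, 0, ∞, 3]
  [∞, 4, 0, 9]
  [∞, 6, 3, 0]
Closure =
  [0, 6, 3, 4]
  [∞, 0, 6, 3]
  [∞, 4, 0, 7]
  [∞, 6, 3, 0]

This is the Floyd-Warshall all-pairs shortest-path computation. For each intermediate vertex k = 0, 1, …, 3, update dist[i][j] ← min(dist[i][j], dist[i][k] + dist[k][j]). The final matrix gives, for each (i, j), the minimum total weight of any directed path from i to j (possibly empty when i = j).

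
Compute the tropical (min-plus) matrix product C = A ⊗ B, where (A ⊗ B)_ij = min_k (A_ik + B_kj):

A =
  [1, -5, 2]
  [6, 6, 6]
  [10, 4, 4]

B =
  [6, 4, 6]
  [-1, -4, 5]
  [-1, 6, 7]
A ⊗ B =
  [-6, -9, 0]
  [5, 2, 11]
  [3, 0, 9]

Apply the min-plus product entry-by-entry:
  C[0][0] = min over k of (A[0][0] + B[0][0] = 1 + 6 = 7, A[0][1] + B[1][0] = -5 + -1 = -6, A[0][2] + B[2][0] = 2 + -1 = 1) = -6 (attained at k = 1)
  C[0][1] = min over k of (A[0][0] + B[0][1] = 1 + 4 = 5, A[0][1] + B[1][1] = -5 + -4 = -9, A[0][2] + B[2][1] = 2 + 6 = 8) = -9 (attained at k = 1)
  C[0][2] = min over k of (A[0][0] + B[0][2] = 1 + 6 = 7, A[0][1] + B[1][2] = -5 + 5 = 0, A[0][2] + B[2][2] = 2 + 7 = 9) = 0 (attained at k = 1)
  C[1][0] = min over k of (A[1][0] + B[0][0] = 6 + 6 = 12, A[1][1] + B[1][0] = 6 + -1 = 5, A[1][2] + B[2][0] = 6 + -1 = 5) = 5 (attained at k = 1)
  C[1][1] = min over k of (A[1][0] + B[0][1] = 6 + 4 = 10, A[1][1] + B[1][1] = 6 + -4 = 2, A[1][2] + B[2][1] = 6 + 6 = 12) = 2 (attained at k = 1)
  C[1][2] = min over k of (A[1][0] + B[0][2] = 6 + 6 = 12, A[1][1] + B[1][2] = 6 + 5 = 11, A[1][2] + B[2][2] = 6 + 7 = 13) = 11 (attained at k = 1)
  C[2][0] = min over k of (A[2][0] + B[0][0] = 10 + 6 = 16, A[2][1] + B[1][0] = 4 + -1 = 3, A[2][2] + B[2][0] = 4 + -1 = 3) = 3 (attained at k = 1)
  C[2][1] = min over k of (A[2][0] + B[0][1] = 10 + 4 = 14, A[2][1] + B[1][1] = 4 + -4 = 0, A[2][2] + B[2][1] = 4 + 6 = 10) = 0 (attained at k = 1)
  C[2][2] = min over k of (A[2][0] + B[0][2] = 10 + 6 = 16, A[2][1] + B[1][2] = 4 + 5 = 9, A[2][2] + B[2][2] = 4 + 7 = 11) = 9 (attained at k = 1)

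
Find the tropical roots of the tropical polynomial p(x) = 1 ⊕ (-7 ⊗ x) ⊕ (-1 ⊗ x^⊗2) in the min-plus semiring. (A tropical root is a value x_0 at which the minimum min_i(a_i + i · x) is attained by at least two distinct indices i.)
Roots: {-6, 8}

Each tropical root is a break point of the lower envelope of the lines y = a_i + i · x (there are 3 lines, with slopes 0, 1, ..., 2). Only the lines that attain the minimum somewhere contribute to roots; other lines are dominated. Here the surviving (envelope) indices are i = 2, i = 1, i = 0.
Intersections between consecutive envelope lines give the roots: for adjacent envelope indices i < j the intersection is x = (a_i − a_j) / (j − i). Reading off the sorted break points: {-6, 8}.
Verification: at each break x_0, at least two indices attain the minimum of min_i(a_i + i · x_0).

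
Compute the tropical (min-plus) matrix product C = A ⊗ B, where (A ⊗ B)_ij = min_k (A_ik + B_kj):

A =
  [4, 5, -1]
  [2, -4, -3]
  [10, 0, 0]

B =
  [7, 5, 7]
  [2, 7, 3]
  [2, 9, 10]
A ⊗ B =
  [1, 8, 8]
  [-2, 3, -1]
  [2, 7, 3]

Apply the min-plus product entry-by-entry:
  C[0][0] = min over k of (A[0][0] + B[0][0] = 4 + 7 = 11, A[0][1] + B[1][0] = 5 + 2 = 7, A[0][2] + B[2][0] = -1 + 2 = 1) = 1 (attained at k = 2)
  C[0][1] = min over k of (A[0][0] + B[0][1] = 4 + 5 = 9, A[0][1] + B[1][1] = 5 + 7 = 12, A[0][2] + B[2][1] = -1 + 9 = 8) = 8 (attained at k = 2)
  C[0][2] = min over k of (A[0][0] + B[0][2] = 4 + 7 = 11, A[0][1] + B[1][2] = 5 + 3 = 8, A[0][2] + B[2][2] = -1 + 10 = 9) = 8 (attained at k = 1)
  C[1][0] = min over k of (A[1][0] + B[0][0] = 2 + 7 = 9, A[1][1] + B[1][0] = -4 + 2 = -2, A[1][2] + B[2][0] = -3 + 2 = -1) = -2 (attained at k = 1)
  C[1][1] = min over k of (A[1][0] + B[0][1] = 2 + 5 = 7, A[1][1] + B[1][1] = -4 + 7 = 3, A[1][2] + B[2][1] = -3 + 9 = 6) = 3 (attained at k = 1)
  C[1][2] = min over k of (A[1][0] + B[0][2] = 2 + 7 = 9, A[1][1] + B[1][2] = -4 + 3 = -1, A[1][2] + B[2][2] = -3 + 10 = 7) = -1 (attained at k = 1)
  C[2][0] = min over k of (A[2][0] + B[0][0] = 10 + 7 = 17, A[2][1] + B[1][0] = 0 + 2 = 2, A[2][2] + B[2][0] = 0 + 2 = 2) = 2 (attained at k = 1)
  C[2][1] = min over k of (A[2][0] + B[0][1] = 10 + 5 = 15, A[2][1] + B[1][1] = 0 + 7 = 7, A[2][2] + B[2][1] = 0 + 9 = 9) = 7 (attained at k = 1)
  C[2][2] = min over k of (A[2][0] + B[0][2] = 10 + 7 = 17, A[2][1] + B[1][2] = 0 + 3 = 3, A[2][2] + B[2][2] = 0 + 10 = 10) = 3 (attained at k = 1)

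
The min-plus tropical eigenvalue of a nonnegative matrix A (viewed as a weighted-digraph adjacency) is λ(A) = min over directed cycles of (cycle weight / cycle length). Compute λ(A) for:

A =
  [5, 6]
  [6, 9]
λ(A) = 5

Enumerate directed cycles and compute their means (weight / length). Sample:
  cycle 0 → 0: weight = 5, length = 1, mean = 5/1 ≈ 5.000
  cycle 1 → 1: weight = 9, length = 1, mean = 9/1 ≈ 9.000
  cycle 0 → 1 → 0: weight = 12, length = 2, mean = 12/2 ≈ 6.000
  cycle 1 → 0 → 1: weight = 12, length = 2, mean = 12/2 ≈ 6.000
Minimum mean = 5.000, attained e.g. along the cycle 0 → 0 with weight 5 and length 1. So λ(A) = 5/1 = 5.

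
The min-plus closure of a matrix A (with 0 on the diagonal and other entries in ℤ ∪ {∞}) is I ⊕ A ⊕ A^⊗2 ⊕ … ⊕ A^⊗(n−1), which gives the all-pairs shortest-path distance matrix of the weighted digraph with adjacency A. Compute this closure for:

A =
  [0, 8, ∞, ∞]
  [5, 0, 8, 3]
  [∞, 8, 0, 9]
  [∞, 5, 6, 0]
Closure =
  [0, 8, 16, 11]
  [5, 0, 8, 3]
  [13, 8, 0, 9]
  [10, 5, 6, 0]

This is the Floyd-Warshall all-pairs shortest-path computation. For each intermediate vertex k = 0, 1, …, 3, update dist[i][j] ← min(dist[i][j], dist[i][k] + dist[k][j]). The final matrix gives, for each (i, j), the minimum total weight of any directed path from i to j (possibly empty when i = j).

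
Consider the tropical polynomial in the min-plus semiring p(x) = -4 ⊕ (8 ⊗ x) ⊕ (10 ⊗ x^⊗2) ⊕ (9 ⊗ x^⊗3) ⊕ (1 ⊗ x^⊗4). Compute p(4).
p(4) = -4

A tropical monomial a ⊗ x^⊗i evaluates to a + i · x. Evaluating each term at x = 4:
  Term 0 contributes -4 + 0 · 4 = -4
  Term 1 contributes 8 + 1 · 4 = 12
  Term 2 contributes 10 + 2 · 4 = 18
  Term 3 contributes 9 + 3 · 4 = 21
  Term 4 contributes 1 + 4 · 4 = 17
p(4) = ⊕ of these = min[-4, 12, 18, 21, 17] = -4.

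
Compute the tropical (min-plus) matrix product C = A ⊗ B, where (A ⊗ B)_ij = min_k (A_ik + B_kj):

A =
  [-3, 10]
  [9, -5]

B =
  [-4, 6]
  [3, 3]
A ⊗ B =
  [-7, 3]
  [-2, -2]

Apply the min-plus product entry-by-entry:
  C[0][0] = min over k of (A[0][0] + B[0][0] = -3 + -4 = -7, A[0][1] + B[1][0] = 10 + 3 = 13) = -7 (attained at k = 0)
  C[0][1] = min over k of (A[0][0] + B[0][1] = -3 + 6 = 3, A[0][1] + B[1][1] = 10 + 3 = 13) = 3 (attained at k = 0)
  C[1][0] = min over k of (A[1][0] + B[0][0] = 9 + -4 = 5, A[1][1] + B[1][0] = -5 + 3 = -2) = -2 (attained at k = 1)
  C[1][1] = min over k of (A[1][0] + B[0][1] = 9 + 6 = 15, A[1][1] + B[1][1] = -5 + 3 = -2) = -2 (attained at k = 1)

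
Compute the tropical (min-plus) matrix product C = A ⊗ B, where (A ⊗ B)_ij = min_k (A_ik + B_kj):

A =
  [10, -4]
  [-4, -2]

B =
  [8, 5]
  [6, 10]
A ⊗ B =
  [2, 6]
  [4, 1]

Apply the min-plus product entry-by-entry:
  C[0][0] = min over k of (A[0][0] + B[0][0] = 10 + 8 = 18, A[0][1] + B[1][0] = -4 + 6 = 2) = 2 (attained at k = 1)
  C[0][1] = min over k of (A[0][0] + B[0][1] = 10 + 5 = 15, A[0][1] + B[1][1] = -4 + 10 = 6) = 6 (attained at k = 1)
  C[1][0] = min over k of (A[1][0] + B[0][0] = -4 + 8 = 4, A[1][1] + B[1][0] = -2 + 6 = 4) = 4 (attained at k = 0)
  C[1][1] = min over k of (A[1][0] + B[0][1] = -4 + 5 = 1, A[1][1] + B[1][1] = -2 + 10 = 8) = 1 (attained at k = 0)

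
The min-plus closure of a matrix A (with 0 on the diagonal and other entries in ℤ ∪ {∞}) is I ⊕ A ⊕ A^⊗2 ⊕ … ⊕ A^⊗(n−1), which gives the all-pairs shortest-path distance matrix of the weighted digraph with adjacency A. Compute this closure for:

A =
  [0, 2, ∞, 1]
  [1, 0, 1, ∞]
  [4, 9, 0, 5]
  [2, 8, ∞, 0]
Closure =
  [0, 2, 3, 1]
  [1, 0, 1, 2]
  [4, 6, 0, 5]
  [2, 4, 5, 0]

This is the Floyd-Warshall all-pairs shortest-path computation. For each intermediate vertex k = 0, 1, …, 3, update dist[i][j] ← min(dist[i][j], dist[i][k] + dist[k][j]). The final matrix gives, for each (i, j), the minimum total weight of any directed path from i to j (possibly empty when i = j).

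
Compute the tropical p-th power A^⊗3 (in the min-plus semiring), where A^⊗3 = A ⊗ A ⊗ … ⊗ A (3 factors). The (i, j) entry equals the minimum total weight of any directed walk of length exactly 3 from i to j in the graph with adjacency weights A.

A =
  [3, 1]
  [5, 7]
A^⊗3 =
  [9, 7]
  [11, 9]

Each entry (A^⊗3)_ij equals the minimum over all length-3 walks i = v_0 → v_1 → … → v_3 = j of Σ_t A[v_t][v_{t+1}]. For example, for (i, j) = (0, 1) we minimise over 4 possible intermediate vertex sequences; the minimum is 7, attained along the walk 0 → 0 → 0 → 1.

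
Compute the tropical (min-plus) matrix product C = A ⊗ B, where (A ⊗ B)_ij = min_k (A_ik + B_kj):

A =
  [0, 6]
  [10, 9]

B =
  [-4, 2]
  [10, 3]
A ⊗ B =
  [-4, 2]
  [6, 12]

Apply the min-plus product entry-by-entry:
  C[0][0] = min over k of (A[0][0] + B[0][0] = 0 + -4 = -4, A[0][1] + B[1][0] = 6 + 10 = 16) = -4 (attained at k = 0)
  C[0][1] = min over k of (A[0][0] + B[0][1] = 0 + 2 = 2, A[0][1] + B[1][1] = 6 + 3 = 9) = 2 (attained at k = 0)
  C[1][0] = min over k of (A[1][0] + B[0][0] = 10 + -4 = 6, A[1][1] + B[1][0] = 9 + 10 = 19) = 6 (attained at k = 0)
  C[1][1] = min over k of (A[1][0] + B[0][1] = 10 + 2 = 12, A[1][1] + B[1][1] = 9 + 3 = 12) = 12 (attained at k = 0)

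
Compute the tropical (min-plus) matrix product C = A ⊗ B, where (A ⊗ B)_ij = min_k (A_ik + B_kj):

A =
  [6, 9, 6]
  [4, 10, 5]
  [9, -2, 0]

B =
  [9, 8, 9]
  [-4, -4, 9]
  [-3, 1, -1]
A ⊗ B =
  [3, 5, 5]
  [2, 6, 4]
  [-6, -6, -1]

Apply the min-plus product entry-by-entry:
  C[0][0] = min over k of (A[0][0] + B[0][0] = 6 + 9 = 15, A[0][1] + B[1][0] = 9 + -4 = 5, A[0][2] + B[2][0] = 6 + -3 = 3) = 3 (attained at k = 2)
  C[0][1] = min over k of (A[0][0] + B[0][1] = 6 + 8 = 14, A[0][1] + B[1][1] = 9 + -4 = 5, A[0][2] + B[2][1] = 6 + 1 = 7) = 5 (attained at k = 1)
  C[0][2] = min over k of (A[0][0] + B[0][2] = 6 + 9 = 15, A[0][1] + B[1][2] = 9 + 9 = 18, A[0][2] + B[2][2] = 6 + -1 = 5) = 5 (attained at k = 2)
  C[1][0] = min over k of (A[1][0] + B[0][0] = 4 + 9 = 13, A[1][1] + B[1][0] = 10 + -4 = 6, A[1][2] + B[2][0] = 5 + -3 = 2) = 2 (attained at k = 2)
  C[1][1] = min over k of (A[1][0] + B[0][1] = 4 + 8 = 12, A[1][1] + B[1][1] = 10 + -4 = 6, A[1][2] + B[2][1] = 5 + 1 = 6) = 6 (attained at k = 1)
  C[1][2] = min over k of (A[1][0] + B[0][2] = 4 + 9 = 13, A[1][1] + B[1][2] = 10 + 9 = 19, A[1][2] + B[2][2] = 5 + -1 = 4) = 4 (attained at k = 2)
  C[2][0] = min over k of (A[2][0] + B[0][0] = 9 + 9 = 18, A[2][1] + B[1][0] = -2 + -4 = -6, A[2][2] + B[2][0] = 0 + -3 = -3) = -6 (attained at k = 1)
  C[2][1] = min over k of (A[2][0] + B[0][1] = 9 + 8 = 17, A[2][1] + B[1][1] = -2 + -4 = -6, A[2][2] + B[2][1] = 0 + 1 = 1) = -6 (attained at k = 1)
  C[2][2] = min over k of (A[2][0] + B[0][2] = 9 + 9 = 18, A[2][1] + B[1][2] = -2 + 9 = 7, A[2][2] + B[2][2] = 0 + -1 = -1) = -1 (attained at k = 2)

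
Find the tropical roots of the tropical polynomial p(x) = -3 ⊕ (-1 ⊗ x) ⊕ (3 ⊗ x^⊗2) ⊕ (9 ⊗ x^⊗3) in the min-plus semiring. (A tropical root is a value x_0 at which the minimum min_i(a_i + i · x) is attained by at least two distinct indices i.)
Roots: {-6, -4, -2}

Each tropical root is a break point of the lower envelope of the lines y = a_i + i · x (there are 4 lines, with slopes 0, 1, ..., 3). Only the lines that attain the minimum somewhere contribute to roots; other lines are dominated. Here the surviving (envelope) indices are i = 3, i = 2, i = 1, i = 0.
Intersections between consecutive envelope lines give the roots: for adjacent envelope indices i < j the intersection is x = (a_i − a_j) / (j − i). Reading off the sorted break points: {-6, -4, -2}.
Verification: at each break x_0, at least two indices attain the minimum of min_i(a_i + i · x_0).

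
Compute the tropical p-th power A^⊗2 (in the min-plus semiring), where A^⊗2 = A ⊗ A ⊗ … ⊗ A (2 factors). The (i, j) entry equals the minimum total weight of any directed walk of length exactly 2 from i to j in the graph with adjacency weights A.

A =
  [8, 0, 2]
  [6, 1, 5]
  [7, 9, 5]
A^⊗2 =
  [6, 1, 5]
  [7, 2, 6]
  [12, 7, 9]

Each entry (A^⊗2)_ij equals the minimum over all length-2 walks i = v_0 → v_1 → … → v_2 = j of Σ_t A[v_t][v_{t+1}]. For example, for (i, j) = (0, 2) we minimise over 3 possible intermediate vertex sequences; the minimum is 5, attained along the walk 0 → 1 → 2.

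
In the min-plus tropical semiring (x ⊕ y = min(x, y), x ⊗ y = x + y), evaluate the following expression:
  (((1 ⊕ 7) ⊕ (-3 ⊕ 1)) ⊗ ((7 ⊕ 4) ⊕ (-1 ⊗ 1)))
(((1 ⊕ 7) ⊕ (-3 ⊕ 1)) ⊗ ((7 ⊕ 4) ⊕ (-1 ⊗ 1))) = -3

Expand innermost to outermost. Recall ⊕ takes the minimum of its arguments and ⊗ takes their sum. Working out the expression (((1 ⊕ 7) ⊕ (-3 ⊕ 1)) ⊗ ((7 ⊕ 4) ⊕ (-1 ⊗ 1))) gives -3.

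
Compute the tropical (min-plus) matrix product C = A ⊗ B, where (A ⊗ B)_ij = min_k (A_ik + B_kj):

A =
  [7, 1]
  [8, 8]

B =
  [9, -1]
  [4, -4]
A ⊗ B =
  [5, -3]
  [12, 4]

Apply the min-plus product entry-by-entry:
  C[0][0] = min over k of (A[0][0] + B[0][0] = 7 + 9 = 16, A[0][1] + B[1][0] = 1 + 4 = 5) = 5 (attained at k = 1)
  C[0][1] = min over k of (A[0][0] + B[0][1] = 7 + -1 = 6, A[0][1] + B[1][1] = 1 + -4 = -3) = -3 (attained at k = 1)
  C[1][0] = min over k of (A[1][0] + B[0][0] = 8 + 9 = 17, A[1][1] + B[1][0] = 8 + 4 = 12) = 12 (attained at k = 1)
  C[1][1] = min over k of (A[1][0] + B[0][1] = 8 + -1 = 7, A[1][1] + B[1][1] = 8 + -4 = 4) = 4 (attained at k = 1)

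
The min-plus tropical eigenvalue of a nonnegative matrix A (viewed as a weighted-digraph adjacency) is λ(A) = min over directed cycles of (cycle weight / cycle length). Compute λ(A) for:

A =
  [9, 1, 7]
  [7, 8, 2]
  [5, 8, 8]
λ(A) = 8/3

Enumerate directed cycles and compute their means (weight / length). Sample:
  cycle 0 → 0: weight = 9, length = 1, mean = 9/1 ≈ 9.000
  cycle 1 → 1: weight = 8, length = 1, mean = 8/1 ≈ 8.000
  cycle 2 → 2: weight = 8, length = 1, mean = 8/1 ≈ 8.000
  cycle 0 → 1 → 0: weight = 8, length = 2, mean = 8/2 ≈ 4.000
  cycle 0 → 2 → 0: weight = 12, length = 2, mean = 12/2 ≈ 6.000
  cycle 1 → 0 → 1: weight = 8, length = 2, mean = 8/2 ≈ 4.000
Minimum mean = 2.667, attained e.g. along the cycle 0 → 1 → 2 → 0 with weight 8 and length 3. So λ(A) = 8/3 = 8/3.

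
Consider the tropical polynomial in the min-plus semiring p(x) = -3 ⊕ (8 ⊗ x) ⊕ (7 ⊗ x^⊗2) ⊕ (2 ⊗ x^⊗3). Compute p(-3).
p(-3) = -7

A tropical monomial a ⊗ x^⊗i evaluates to a + i · x. Evaluating each term at x = -3:
  Term 0 contributes -3 + 0 · -3 = -3
  Term 1 contributes 8 + 1 · -3 = 5
  Term 2 contributes 7 + 2 · -3 = 1
  Term 3 contributes 2 + 3 · -3 = -7
p(-3) = ⊕ of these = min[-3, 5, 1, -7] = -7.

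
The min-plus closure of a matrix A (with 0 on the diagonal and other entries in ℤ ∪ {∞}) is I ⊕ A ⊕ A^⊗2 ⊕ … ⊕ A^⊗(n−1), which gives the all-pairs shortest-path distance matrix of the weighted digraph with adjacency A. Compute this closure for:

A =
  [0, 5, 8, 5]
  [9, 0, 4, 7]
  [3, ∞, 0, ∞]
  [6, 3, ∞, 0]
Closure =
  [0, 5, 8, 5]
  [7, 0, 4, 7]
  [3, 8, 0, 8]
  [6, 3, 7, 0]

This is the Floyd-Warshall all-pairs shortest-path computation. For each intermediate vertex k = 0, 1, …, 3, update dist[i][j] ← min(dist[i][j], dist[i][k] + dist[k][j]). The final matrix gives, for each (i, j), the minimum total weight of any directed path from i to j (possibly empty when i = j).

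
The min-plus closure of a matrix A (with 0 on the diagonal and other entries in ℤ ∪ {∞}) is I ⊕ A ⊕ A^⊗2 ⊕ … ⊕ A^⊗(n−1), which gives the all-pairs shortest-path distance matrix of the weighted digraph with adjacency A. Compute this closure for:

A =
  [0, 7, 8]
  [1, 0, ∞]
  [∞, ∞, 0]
Closure =
  [0, 7, 8]
  [1, 0, 9]
  [∞, ∞, 0]

This is the Floyd-Warshall all-pairs shortest-path computation. For each intermediate vertex k = 0, 1, …, 2, update dist[i][j] ← min(dist[i][j], dist[i][k] + dist[k][j]). The final matrix gives, for each (i, j), the minimum total weight of any directed path from i to j (possibly empty when i = j).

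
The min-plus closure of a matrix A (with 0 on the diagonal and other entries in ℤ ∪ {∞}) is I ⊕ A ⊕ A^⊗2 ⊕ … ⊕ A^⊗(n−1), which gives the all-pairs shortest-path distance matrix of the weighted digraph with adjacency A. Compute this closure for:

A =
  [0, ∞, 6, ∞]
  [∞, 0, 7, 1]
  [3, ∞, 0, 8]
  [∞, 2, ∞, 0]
Closure =
  [0, 16, 6, 14]
  [10, 0, 7, 1]
  [3, 10, 0, 8]
  [12, 2, 9, 0]

This is the Floyd-Warshall all-pairs shortest-path computation. For each intermediate vertex k = 0, 1, …, 3, update dist[i][j] ← min(dist[i][j], dist[i][k] + dist[k][j]). The final matrix gives, for each (i, j), the minimum total weight of any directed path from i to j (possibly empty when i = j).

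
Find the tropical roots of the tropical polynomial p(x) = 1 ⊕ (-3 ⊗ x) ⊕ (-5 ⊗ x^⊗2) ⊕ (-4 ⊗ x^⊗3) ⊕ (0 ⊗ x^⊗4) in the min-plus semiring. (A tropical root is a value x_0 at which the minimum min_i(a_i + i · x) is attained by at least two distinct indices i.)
Roots: {-4, -1, 2, 4}

Each tropical root is a break point of the lower envelope of the lines y = a_i + i · x (there are 5 lines, with slopes 0, 1, ..., 4). Only the lines that attain the minimum somewhere contribute to roots; other lines are dominated. Here the surviving (envelope) indices are i = 4, i = 3, i = 2, i = 1, i = 0.
Intersections between consecutive envelope lines give the roots: for adjacent envelope indices i < j the intersection is x = (a_i − a_j) / (j − i). Reading off the sorted break points: {-4, -1, 2, 4}.
Verification: at each break x_0, at least two indices attain the minimum of min_i(a_i + i · x_0).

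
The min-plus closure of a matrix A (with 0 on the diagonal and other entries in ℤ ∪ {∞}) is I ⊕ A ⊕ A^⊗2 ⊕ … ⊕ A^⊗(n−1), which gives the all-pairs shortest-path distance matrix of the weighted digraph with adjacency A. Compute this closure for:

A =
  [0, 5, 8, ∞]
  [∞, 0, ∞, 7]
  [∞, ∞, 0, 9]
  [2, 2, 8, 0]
Closure =
  [0, 5, 8, 12]
  [9, 0, 15, 7]
  [11, 11, 0, 9]
  [2, 2, 8, 0]

This is the Floyd-Warshall all-pairs shortest-path computation. For each intermediate vertex k = 0, 1, …, 3, update dist[i][j] ← min(dist[i][j], dist[i][k] + dist[k][j]). The final matrix gives, for each (i, j), the minimum total weight of any directed path from i to j (possibly empty when i = j).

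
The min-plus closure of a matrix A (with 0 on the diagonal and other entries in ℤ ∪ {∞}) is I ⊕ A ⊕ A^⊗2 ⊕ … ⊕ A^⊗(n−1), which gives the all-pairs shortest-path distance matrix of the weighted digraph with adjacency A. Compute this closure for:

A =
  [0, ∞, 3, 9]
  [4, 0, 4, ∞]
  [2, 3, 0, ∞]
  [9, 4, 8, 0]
Closure =
  [0, 6, 3, 9]
  [4, 0, 4, 13]
  [2, 3, 0, 11]
  [8, 4, 8, 0]

This is the Floyd-Warshall all-pairs shortest-path computation. For each intermediate vertex k = 0, 1, …, 3, update dist[i][j] ← min(dist[i][j], dist[i][k] + dist[k][j]). The final matrix gives, for each (i, j), the minimum total weight of any directed path from i to j (possibly empty when i = j).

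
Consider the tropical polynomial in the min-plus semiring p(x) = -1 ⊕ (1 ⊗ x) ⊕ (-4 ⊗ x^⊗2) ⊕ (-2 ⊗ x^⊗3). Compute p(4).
p(4) = -1

A tropical monomial a ⊗ x^⊗i evaluates to a + i · x. Evaluating each term at x = 4:
  Term 0 contributes -1 + 0 · 4 = -1
  Term 1 contributes 1 + 1 · 4 = 5
  Term 2 contributes -4 + 2 · 4 = 4
  Term 3 contributes -2 + 3 · 4 = 10
p(4) = ⊕ of these = min[-1, 5, 4, 10] = -1.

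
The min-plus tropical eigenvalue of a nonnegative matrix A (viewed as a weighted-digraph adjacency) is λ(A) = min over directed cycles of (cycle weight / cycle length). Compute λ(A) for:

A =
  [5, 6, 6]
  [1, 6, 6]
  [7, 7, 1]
λ(A) = 1

Enumerate directed cycles and compute their means (weight / length). Sample:
  cycle 0 → 0: weight = 5, length = 1, mean = 5/1 ≈ 5.000
  cycle 1 → 1: weight = 6, length = 1, mean = 6/1 ≈ 6.000
  cycle 2 → 2: weight = 1, length = 1, mean = 1/1 ≈ 1.000
  cycle 0 → 1 → 0: weight = 7, length = 2, mean = 7/2 ≈ 3.500
  cycle 0 → 2 → 0: weight = 13, length = 2, mean = 13/2 ≈ 6.500
  cycle 1 → 0 → 1: weight = 7, length = 2, mean = 7/2 ≈ 3.500
Minimum mean = 1.000, attained e.g. along the cycle 2 → 2 with weight 1 and length 1. So λ(A) = 1/1 = 1.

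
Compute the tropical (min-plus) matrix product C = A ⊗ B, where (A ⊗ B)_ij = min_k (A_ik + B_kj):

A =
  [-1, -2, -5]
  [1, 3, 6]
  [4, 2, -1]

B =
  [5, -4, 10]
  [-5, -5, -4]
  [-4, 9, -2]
A ⊗ B =
  [-9, -7, -7]
  [-2, -3, -1]
  [-5, -3, -3]

Apply the min-plus product entry-by-entry:
  C[0][0] = min over k of (A[0][0] + B[0][0] = -1 + 5 = 4, A[0][1] + B[1][0] = -2 + -5 = -7, A[0][2] + B[2][0] = -5 + -4 = -9) = -9 (attained at k = 2)
  C[0][1] = min over k of (A[0][0] + B[0][1] = -1 + -4 = -5, A[0][1] + B[1][1] = -2 + -5 = -7, A[0][2] + B[2][1] = -5 + 9 = 4) = -7 (attained at k = 1)
  C[0][2] = min over k of (A[0][0] + B[0][2] = -1 + 10 = 9, A[0][1] + B[1][2] = -2 + -4 = -6, A[0][2] + B[2][2] = -5 + -2 = -7) = -7 (attained at k = 2)
  C[1][0] = min over k of (A[1][0] + B[0][0] = 1 + 5 = 6, A[1][1] + B[1][0] = 3 + -5 = -2, A[1][2] + B[2][0] = 6 + -4 = 2) = -2 (attained at k = 1)
  C[1][1] = min over k of (A[1][0] + B[0][1] = 1 + -4 = -3, A[1][1] + B[1][1] = 3 + -5 = -2, A[1][2] + B[2][1] = 6 + 9 = 15) = -3 (attained at k = 0)
  C[1][2] = min over k of (A[1][0] + B[0][2] = 1 + 10 = 11, A[1][1] + B[1][2] = 3 + -4 = -1, A[1][2] + B[2][2] = 6 + -2 = 4) = -1 (attained at k = 1)
  C[2][0] = min over k of (A[2][0] + B[0][0] = 4 + 5 = 9, A[2][1] + B[1][0] = 2 + -5 = -3, A[2][2] + B[2][0] = -1 + -4 = -5) = -5 (attained at k = 2)
  C[2][1] = min over k of (A[2][0] + B[0][1] = 4 + -4 = 0, A[2][1] + B[1][1] = 2 + -5 = -3, A[2][2] + B[2][1] = -1 + 9 = 8) = -3 (attained at k = 1)
  C[2][2] = min over k of (A[2][0] + B[0][2] = 4 + 10 = 14, A[2][1] + B[1][2] = 2 + -4 = -2, A[2][2] + B[2][2] = -1 + -2 = -3) = -3 (attained at k = 2)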